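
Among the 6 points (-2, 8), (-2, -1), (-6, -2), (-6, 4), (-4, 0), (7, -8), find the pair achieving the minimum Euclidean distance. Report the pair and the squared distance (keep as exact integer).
Pair = ((-2, -1), (-4, 0)); squared distance = 5

Compute all C(6, 2) = 15 pairwise squared distances (x_i − x_j)² + (y_i − y_j)². The minimum is 5, attained by the pair ((-2, -1), (-4, 0)).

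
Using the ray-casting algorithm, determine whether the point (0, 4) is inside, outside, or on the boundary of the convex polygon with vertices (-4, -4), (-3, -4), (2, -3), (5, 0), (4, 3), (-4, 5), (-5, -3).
The point (0, 4) lies on the polygon boundary

Boundary check: the query satisfies the collinearity and bounding-box conditions for some polygon edge, so it lies exactly on the boundary.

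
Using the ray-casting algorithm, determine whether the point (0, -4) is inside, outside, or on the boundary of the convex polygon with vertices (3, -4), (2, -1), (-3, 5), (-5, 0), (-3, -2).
The point (0, -4) lies strictly outside the polygon

Cast a horizontal ray to the right from the query point and count how many polygon edges it crosses (each edge strictly once or zero times, handled with the usual half-open convention). 
Parity of crossings → even ⇒ outside.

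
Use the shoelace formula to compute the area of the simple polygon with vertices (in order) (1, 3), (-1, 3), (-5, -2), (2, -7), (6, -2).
Area = 60

Shoelace formula: Area = (1/2) |Σ_i (x_i · y_{i+1} − x_{i+1} · y_i)| (indices mod n). Compute each cross term:
  (1)(3) − (-1)(3) = 6
  (-1)(-2) − (-5)(3) = 17
  (-5)(-7) − (2)(-2) = 39
  (2)(-2) − (6)(-7) = 38
  (6)(3) − (1)(-2) = 20
Sum = 120, so (signed) Area = 120/2 = 60, |Area| = 60.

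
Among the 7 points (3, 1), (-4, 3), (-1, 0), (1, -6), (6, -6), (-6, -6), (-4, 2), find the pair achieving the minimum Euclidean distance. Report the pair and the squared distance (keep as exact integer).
Pair = ((-4, 3), (-4, 2)); squared distance = 1

Compute all C(7, 2) = 21 pairwise squared distances (x_i − x_j)² + (y_i − y_j)². The minimum is 1, attained by the pair ((-4, 3), (-4, 2)).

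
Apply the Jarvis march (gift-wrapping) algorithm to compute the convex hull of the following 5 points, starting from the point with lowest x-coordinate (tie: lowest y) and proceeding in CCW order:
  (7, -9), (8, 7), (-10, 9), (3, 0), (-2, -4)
Hull (CCW) = [(-10, 9), (-2, -4), (7, -9), (8, 7)]

Jarvis march: at each step, from the current hull vertex p, select the next vertex q as the point such that every other point lies strictly to the left of (or on) the directed line p → q. (Equivalently: for every other point r, the cross product (q − p) × (r − p) ≥ 0.)
Starting point (lowest x, tie lowest y): (-10, 9). Wrap until returning to start. Resulting hull: (-10, 9), (-2, -4), (7, -9), (8, 7).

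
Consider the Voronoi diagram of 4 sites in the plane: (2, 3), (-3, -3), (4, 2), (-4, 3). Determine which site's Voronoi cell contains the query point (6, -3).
Nearest site = (4, 2)

The Voronoi cell of site s contains exactly those query points closer to s than to any other site. Compute squared distances from q = (6, -3) to each site:
  (4 − 6)² + (2 − -3)² = 29
  (2 − 6)² + (3 − -3)² = 52
  (-3 − 6)² + (-3 − -3)² = 81
  (-4 − 6)² + (3 − -3)² = 136
Minimum is attained by (4, 2), so q lies in its Voronoi cell.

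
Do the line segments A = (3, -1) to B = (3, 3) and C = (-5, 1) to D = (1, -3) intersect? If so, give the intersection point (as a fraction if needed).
No (intersection of containing lines falls outside at least one segment)

Parametrize and solve: t = -5/6, s = 4/3. At least one of these is outside [0, 1], so the segments do not intersect.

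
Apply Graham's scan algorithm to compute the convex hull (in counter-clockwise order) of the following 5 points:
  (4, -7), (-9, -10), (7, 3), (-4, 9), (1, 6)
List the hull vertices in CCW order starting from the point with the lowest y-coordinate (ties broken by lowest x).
Hull (CCW) = [(-9, -10), (4, -7), (7, 3), (-4, 9)]

Graham scan procedure:
  1. Find the pivot p₀ = point with lowest y (tie → lowest x): (-9, -10).
  2. Sort the remaining points by polar angle around p₀.
  3. Walk through sorted points, maintaining a stack; pop the top while the last three entries make a non-left turn (cross product ≤ 0).
  4. Final stack is the convex hull in CCW order: (-9, -10), (4, -7), (7, 3), (-4, 9).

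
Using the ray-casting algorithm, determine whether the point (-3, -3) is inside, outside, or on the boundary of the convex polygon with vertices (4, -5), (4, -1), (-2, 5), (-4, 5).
The point (-3, -3) lies strictly outside the polygon

Cast a horizontal ray to the right from the query point and count how many polygon edges it crosses (each edge strictly once or zero times, handled with the usual half-open convention). 
Parity of crossings → even ⇒ outside.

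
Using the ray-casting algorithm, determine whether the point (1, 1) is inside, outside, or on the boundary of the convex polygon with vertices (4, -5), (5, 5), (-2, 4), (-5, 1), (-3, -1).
The point (1, 1) lies strictly inside the polygon

Cast a horizontal ray to the right from the query point and count how many polygon edges it crosses (each edge strictly once or zero times, handled with the usual half-open convention). 
Parity of crossings → odd ⇒ inside.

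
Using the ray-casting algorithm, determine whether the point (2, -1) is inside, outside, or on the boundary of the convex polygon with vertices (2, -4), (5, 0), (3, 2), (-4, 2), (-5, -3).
The point (2, -1) lies strictly inside the polygon

Cast a horizontal ray to the right from the query point and count how many polygon edges it crosses (each edge strictly once or zero times, handled with the usual half-open convention). 
Parity of crossings → odd ⇒ inside.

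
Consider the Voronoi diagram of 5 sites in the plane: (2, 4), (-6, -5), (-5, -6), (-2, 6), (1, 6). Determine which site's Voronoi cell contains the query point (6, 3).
Nearest site = (2, 4)

The Voronoi cell of site s contains exactly those query points closer to s than to any other site. Compute squared distances from q = (6, 3) to each site:
  (2 − 6)² + (4 − 3)² = 17
  (1 − 6)² + (6 − 3)² = 34
  (-2 − 6)² + (6 − 3)² = 73
  (-5 − 6)² + (-6 − 3)² = 202
  (-6 − 6)² + (-5 − 3)² = 208
Minimum is attained by (2, 4), so q lies in its Voronoi cell.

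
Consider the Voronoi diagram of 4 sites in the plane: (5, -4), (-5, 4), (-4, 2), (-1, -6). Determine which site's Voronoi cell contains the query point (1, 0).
Nearest site = (-4, 2)

The Voronoi cell of site s contains exactly those query points closer to s than to any other site. Compute squared distances from q = (1, 0) to each site:
  (-4 − 1)² + (2 − 0)² = 29
  (5 − 1)² + (-4 − 0)² = 32
  (-1 − 1)² + (-6 − 0)² = 40
  (-5 − 1)² + (4 − 0)² = 52
Minimum is attained by (-4, 2), so q lies in its Voronoi cell.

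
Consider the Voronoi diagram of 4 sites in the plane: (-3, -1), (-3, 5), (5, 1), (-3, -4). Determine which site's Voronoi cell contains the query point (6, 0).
Nearest site = (5, 1)

The Voronoi cell of site s contains exactly those query points closer to s than to any other site. Compute squared distances from q = (6, 0) to each site:
  (5 − 6)² + (1 − 0)² = 2
  (-3 − 6)² + (-1 − 0)² = 82
  (-3 − 6)² + (-4 − 0)² = 97
  (-3 − 6)² + (5 − 0)² = 106
Minimum is attained by (5, 1), so q lies in its Voronoi cell.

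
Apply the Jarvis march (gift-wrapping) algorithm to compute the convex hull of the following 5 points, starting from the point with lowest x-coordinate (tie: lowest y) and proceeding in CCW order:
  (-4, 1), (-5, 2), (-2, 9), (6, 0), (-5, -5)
Hull (CCW) = [(-5, -5), (6, 0), (-2, 9), (-5, 2)]

Jarvis march: at each step, from the current hull vertex p, select the next vertex q as the point such that every other point lies strictly to the left of (or on) the directed line p → q. (Equivalently: for every other point r, the cross product (q − p) × (r − p) ≥ 0.)
Starting point (lowest x, tie lowest y): (-5, -5). Wrap until returning to start. Resulting hull: (-5, -5), (6, 0), (-2, 9), (-5, 2).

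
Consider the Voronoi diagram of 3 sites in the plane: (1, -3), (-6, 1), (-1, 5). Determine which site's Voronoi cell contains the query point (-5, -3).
Nearest site = (-6, 1)

The Voronoi cell of site s contains exactly those query points closer to s than to any other site. Compute squared distances from q = (-5, -3) to each site:
  (-6 − -5)² + (1 − -3)² = 17
  (1 − -5)² + (-3 − -3)² = 36
  (-1 − -5)² + (5 − -3)² = 80
Minimum is attained by (-6, 1), so q lies in its Voronoi cell.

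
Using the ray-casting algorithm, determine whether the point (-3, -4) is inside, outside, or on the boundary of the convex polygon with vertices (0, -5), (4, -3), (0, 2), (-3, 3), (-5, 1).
The point (-3, -4) lies strictly outside the polygon

Cast a horizontal ray to the right from the query point and count how many polygon edges it crosses (each edge strictly once or zero times, handled with the usual half-open convention). 
Parity of crossings → even ⇒ outside.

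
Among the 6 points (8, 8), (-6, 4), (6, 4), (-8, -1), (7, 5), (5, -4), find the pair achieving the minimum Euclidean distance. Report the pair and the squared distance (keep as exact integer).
Pair = ((6, 4), (7, 5)); squared distance = 2

Compute all C(6, 2) = 15 pairwise squared distances (x_i − x_j)² + (y_i − y_j)². The minimum is 2, attained by the pair ((6, 4), (7, 5)).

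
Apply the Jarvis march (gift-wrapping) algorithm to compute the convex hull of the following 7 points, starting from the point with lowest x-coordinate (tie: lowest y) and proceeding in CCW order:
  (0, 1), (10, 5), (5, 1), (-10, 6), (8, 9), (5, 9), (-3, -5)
Hull (CCW) = [(-10, 6), (-3, -5), (5, 1), (10, 5), (8, 9), (5, 9)]

Jarvis march: at each step, from the current hull vertex p, select the next vertex q as the point such that every other point lies strictly to the left of (or on) the directed line p → q. (Equivalently: for every other point r, the cross product (q − p) × (r − p) ≥ 0.)
Starting point (lowest x, tie lowest y): (-10, 6). Wrap until returning to start. Resulting hull: (-10, 6), (-3, -5), (5, 1), (10, 5), (8, 9), (5, 9).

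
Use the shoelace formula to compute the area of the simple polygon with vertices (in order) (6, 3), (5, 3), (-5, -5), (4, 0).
Area = 25/2

Shoelace formula: Area = (1/2) |Σ_i (x_i · y_{i+1} − x_{i+1} · y_i)| (indices mod n). Compute each cross term:
  (6)(3) − (5)(3) = 3
  (5)(-5) − (-5)(3) = -10
  (-5)(0) − (4)(-5) = 20
  (4)(3) − (6)(0) = 12
Sum = 25, so (signed) Area = 25/2 = 25/2, |Area| = 25/2.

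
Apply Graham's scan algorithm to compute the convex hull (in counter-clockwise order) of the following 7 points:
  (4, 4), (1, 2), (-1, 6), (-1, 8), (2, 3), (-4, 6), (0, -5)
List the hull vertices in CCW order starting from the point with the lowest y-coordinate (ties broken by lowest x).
Hull (CCW) = [(0, -5), (4, 4), (-1, 8), (-4, 6)]

Graham scan procedure:
  1. Find the pivot p₀ = point with lowest y (tie → lowest x): (0, -5).
  2. Sort the remaining points by polar angle around p₀.
  3. Walk through sorted points, maintaining a stack; pop the top while the last three entries make a non-left turn (cross product ≤ 0).
  4. Final stack is the convex hull in CCW order: (0, -5), (4, 4), (-1, 8), (-4, 6).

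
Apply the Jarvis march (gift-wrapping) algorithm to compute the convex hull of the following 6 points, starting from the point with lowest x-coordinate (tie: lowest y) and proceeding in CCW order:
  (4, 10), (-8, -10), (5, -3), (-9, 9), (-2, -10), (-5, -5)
Hull (CCW) = [(-9, 9), (-8, -10), (-2, -10), (5, -3), (4, 10)]

Jarvis march: at each step, from the current hull vertex p, select the next vertex q as the point such that every other point lies strictly to the left of (or on) the directed line p → q. (Equivalently: for every other point r, the cross product (q − p) × (r − p) ≥ 0.)
Starting point (lowest x, tie lowest y): (-9, 9). Wrap until returning to start. Resulting hull: (-9, 9), (-8, -10), (-2, -10), (5, -3), (4, 10).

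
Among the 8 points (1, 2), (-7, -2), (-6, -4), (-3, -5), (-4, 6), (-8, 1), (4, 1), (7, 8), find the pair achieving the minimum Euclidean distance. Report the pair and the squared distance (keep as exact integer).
Pair = ((-7, -2), (-6, -4)); squared distance = 5

Compute all C(8, 2) = 28 pairwise squared distances (x_i − x_j)² + (y_i − y_j)². The minimum is 5, attained by the pair ((-7, -2), (-6, -4)).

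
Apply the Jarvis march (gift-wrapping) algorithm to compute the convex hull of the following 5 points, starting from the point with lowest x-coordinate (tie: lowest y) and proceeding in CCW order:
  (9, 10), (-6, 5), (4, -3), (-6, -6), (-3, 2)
Hull (CCW) = [(-6, -6), (4, -3), (9, 10), (-6, 5)]

Jarvis march: at each step, from the current hull vertex p, select the next vertex q as the point such that every other point lies strictly to the left of (or on) the directed line p → q. (Equivalently: for every other point r, the cross product (q − p) × (r − p) ≥ 0.)
Starting point (lowest x, tie lowest y): (-6, -6). Wrap until returning to start. Resulting hull: (-6, -6), (4, -3), (9, 10), (-6, 5).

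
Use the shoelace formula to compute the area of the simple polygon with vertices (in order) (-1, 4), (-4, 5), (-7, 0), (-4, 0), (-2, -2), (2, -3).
Area = 69/2

Shoelace formula: Area = (1/2) |Σ_i (x_i · y_{i+1} − x_{i+1} · y_i)| (indices mod n). Compute each cross term:
  (-1)(5) − (-4)(4) = 11
  (-4)(0) − (-7)(5) = 35
  (-7)(0) − (-4)(0) = 0
  (-4)(-2) − (-2)(0) = 8
  (-2)(-3) − (2)(-2) = 10
  (2)(4) − (-1)(-3) = 5
Sum = 69, so (signed) Area = 69/2 = 69/2, |Area| = 69/2.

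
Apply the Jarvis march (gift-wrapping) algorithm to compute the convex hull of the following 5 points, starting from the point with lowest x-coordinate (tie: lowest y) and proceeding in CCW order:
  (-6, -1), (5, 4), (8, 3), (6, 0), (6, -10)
Hull (CCW) = [(-6, -1), (6, -10), (8, 3), (5, 4)]

Jarvis march: at each step, from the current hull vertex p, select the next vertex q as the point such that every other point lies strictly to the left of (or on) the directed line p → q. (Equivalently: for every other point r, the cross product (q − p) × (r − p) ≥ 0.)
Starting point (lowest x, tie lowest y): (-6, -1). Wrap until returning to start. Resulting hull: (-6, -1), (6, -10), (8, 3), (5, 4).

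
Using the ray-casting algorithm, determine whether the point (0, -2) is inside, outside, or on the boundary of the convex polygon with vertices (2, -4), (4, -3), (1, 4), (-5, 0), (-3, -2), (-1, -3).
The point (0, -2) lies strictly inside the polygon

Cast a horizontal ray to the right from the query point and count how many polygon edges it crosses (each edge strictly once or zero times, handled with the usual half-open convention). 
Parity of crossings → odd ⇒ inside.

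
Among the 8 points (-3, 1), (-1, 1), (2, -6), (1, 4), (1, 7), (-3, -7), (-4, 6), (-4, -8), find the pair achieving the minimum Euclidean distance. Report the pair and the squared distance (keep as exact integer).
Pair = ((-3, -7), (-4, -8)); squared distance = 2

Compute all C(8, 2) = 28 pairwise squared distances (x_i − x_j)² + (y_i − y_j)². The minimum is 2, attained by the pair ((-3, -7), (-4, -8)).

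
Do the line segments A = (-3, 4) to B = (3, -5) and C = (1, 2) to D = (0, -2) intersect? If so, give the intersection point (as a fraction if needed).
Yes; intersection at (3/11, -10/11) (t = 6/11 on AB, s = 8/11 on CD)

Parametrize AB as A + t(B − A) = (-3 + 6 t, 4 + -9 t) and CD as C + s(D − C) = (1 + -1 s, 2 + -4 s). Solve the linear system for (t, s). Determinant = 33 ≠ 0, so a unique intersection of the containing lines exists. Solution: t = 6/11, s = 8/11 — both in [0, 1], so the segments cross. Intersection point: (3/11, -10/11).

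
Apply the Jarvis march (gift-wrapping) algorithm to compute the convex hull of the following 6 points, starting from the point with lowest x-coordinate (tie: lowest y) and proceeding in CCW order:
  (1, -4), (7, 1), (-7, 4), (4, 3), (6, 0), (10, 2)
Hull (CCW) = [(-7, 4), (1, -4), (10, 2), (4, 3)]

Jarvis march: at each step, from the current hull vertex p, select the next vertex q as the point such that every other point lies strictly to the left of (or on) the directed line p → q. (Equivalently: for every other point r, the cross product (q − p) × (r − p) ≥ 0.)
Starting point (lowest x, tie lowest y): (-7, 4). Wrap until returning to start. Resulting hull: (-7, 4), (1, -4), (10, 2), (4, 3).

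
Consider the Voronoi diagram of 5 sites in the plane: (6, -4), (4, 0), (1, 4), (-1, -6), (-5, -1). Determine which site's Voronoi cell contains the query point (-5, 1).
Nearest site = (-5, -1)

The Voronoi cell of site s contains exactly those query points closer to s than to any other site. Compute squared distances from q = (-5, 1) to each site:
  (-5 − -5)² + (-1 − 1)² = 4
  (1 − -5)² + (4 − 1)² = 45
  (-1 − -5)² + (-6 − 1)² = 65
  (4 − -5)² + (0 − 1)² = 82
  (6 − -5)² + (-4 − 1)² = 146
Minimum is attained by (-5, -1), so q lies in its Voronoi cell.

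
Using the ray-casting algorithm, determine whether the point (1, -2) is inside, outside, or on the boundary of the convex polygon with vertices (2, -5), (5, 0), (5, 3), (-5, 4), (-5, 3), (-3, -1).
The point (1, -2) lies strictly inside the polygon

Cast a horizontal ray to the right from the query point and count how many polygon edges it crosses (each edge strictly once or zero times, handled with the usual half-open convention). 
Parity of crossings → odd ⇒ inside.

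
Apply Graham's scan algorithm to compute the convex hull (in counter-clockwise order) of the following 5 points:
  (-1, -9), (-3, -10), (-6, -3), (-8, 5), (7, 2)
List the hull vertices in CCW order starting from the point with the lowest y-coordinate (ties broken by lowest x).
Hull (CCW) = [(-3, -10), (-1, -9), (7, 2), (-8, 5), (-6, -3)]

Graham scan procedure:
  1. Find the pivot p₀ = point with lowest y (tie → lowest x): (-3, -10).
  2. Sort the remaining points by polar angle around p₀.
  3. Walk through sorted points, maintaining a stack; pop the top while the last three entries make a non-left turn (cross product ≤ 0).
  4. Final stack is the convex hull in CCW order: (-3, -10), (-1, -9), (7, 2), (-8, 5), (-6, -3).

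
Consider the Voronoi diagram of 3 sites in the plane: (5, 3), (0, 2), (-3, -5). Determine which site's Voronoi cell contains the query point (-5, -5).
Nearest site = (-3, -5)

The Voronoi cell of site s contains exactly those query points closer to s than to any other site. Compute squared distances from q = (-5, -5) to each site:
  (-3 − -5)² + (-5 − -5)² = 4
  (0 − -5)² + (2 − -5)² = 74
  (5 − -5)² + (3 − -5)² = 164
Minimum is attained by (-3, -5), so q lies in its Voronoi cell.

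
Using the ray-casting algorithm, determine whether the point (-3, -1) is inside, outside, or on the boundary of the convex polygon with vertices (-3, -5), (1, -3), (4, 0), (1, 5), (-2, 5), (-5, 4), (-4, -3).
The point (-3, -1) lies strictly inside the polygon

Cast a horizontal ray to the right from the query point and count how many polygon edges it crosses (each edge strictly once or zero times, handled with the usual half-open convention). 
Parity of crossings → odd ⇒ inside.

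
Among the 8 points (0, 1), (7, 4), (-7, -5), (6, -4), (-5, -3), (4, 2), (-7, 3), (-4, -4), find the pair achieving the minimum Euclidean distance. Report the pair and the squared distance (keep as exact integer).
Pair = ((-5, -3), (-4, -4)); squared distance = 2

Compute all C(8, 2) = 28 pairwise squared distances (x_i − x_j)² + (y_i − y_j)². The minimum is 2, attained by the pair ((-5, -3), (-4, -4)).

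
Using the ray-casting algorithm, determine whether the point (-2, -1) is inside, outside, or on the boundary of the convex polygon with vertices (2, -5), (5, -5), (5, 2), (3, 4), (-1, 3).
The point (-2, -1) lies strictly outside the polygon

Cast a horizontal ray to the right from the query point and count how many polygon edges it crosses (each edge strictly once or zero times, handled with the usual half-open convention). 
Parity of crossings → even ⇒ outside.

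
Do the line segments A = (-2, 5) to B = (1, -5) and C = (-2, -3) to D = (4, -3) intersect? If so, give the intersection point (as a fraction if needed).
Yes; intersection at (2/5, -3) (t = 4/5 on AB, s = 2/5 on CD)

Parametrize AB as A + t(B − A) = (-2 + 3 t, 5 + -10 t) and CD as C + s(D − C) = (-2 + 6 s, -3 + 0 s). Solve the linear system for (t, s). Determinant = -60 ≠ 0, so a unique intersection of the containing lines exists. Solution: t = 4/5, s = 2/5 — both in [0, 1], so the segments cross. Intersection point: (2/5, -3).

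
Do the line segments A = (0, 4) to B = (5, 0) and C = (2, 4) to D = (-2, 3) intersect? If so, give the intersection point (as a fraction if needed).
Yes; intersection at (10/21, 76/21) (t = 2/21 on AB, s = 8/21 on CD)

Parametrize AB as A + t(B − A) = (0 + 5 t, 4 + -4 t) and CD as C + s(D − C) = (2 + -4 s, 4 + -1 s). Solve the linear system for (t, s). Determinant = 21 ≠ 0, so a unique intersection of the containing lines exists. Solution: t = 2/21, s = 8/21 — both in [0, 1], so the segments cross. Intersection point: (10/21, 76/21).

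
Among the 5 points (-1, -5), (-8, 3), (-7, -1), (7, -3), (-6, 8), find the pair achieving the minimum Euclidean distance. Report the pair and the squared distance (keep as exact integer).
Pair = ((-8, 3), (-7, -1)); squared distance = 17

Compute all C(5, 2) = 10 pairwise squared distances (x_i − x_j)² + (y_i − y_j)². The minimum is 17, attained by the pair ((-8, 3), (-7, -1)).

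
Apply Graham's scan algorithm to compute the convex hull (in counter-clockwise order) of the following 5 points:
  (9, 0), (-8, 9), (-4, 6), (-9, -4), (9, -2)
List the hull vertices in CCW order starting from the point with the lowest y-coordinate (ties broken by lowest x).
Hull (CCW) = [(-9, -4), (9, -2), (9, 0), (-8, 9)]

Graham scan procedure:
  1. Find the pivot p₀ = point with lowest y (tie → lowest x): (-9, -4).
  2. Sort the remaining points by polar angle around p₀.
  3. Walk through sorted points, maintaining a stack; pop the top while the last three entries make a non-left turn (cross product ≤ 0).
  4. Final stack is the convex hull in CCW order: (-9, -4), (9, -2), (9, 0), (-8, 9).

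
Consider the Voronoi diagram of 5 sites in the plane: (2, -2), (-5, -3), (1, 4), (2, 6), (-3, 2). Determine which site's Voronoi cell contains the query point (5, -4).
Nearest site = (2, -2)

The Voronoi cell of site s contains exactly those query points closer to s than to any other site. Compute squared distances from q = (5, -4) to each site:
  (2 − 5)² + (-2 − -4)² = 13
  (1 − 5)² + (4 − -4)² = 80
  (-3 − 5)² + (2 − -4)² = 100
  (-5 − 5)² + (-3 − -4)² = 101
  (2 − 5)² + (6 − -4)² = 109
Minimum is attained by (2, -2), so q lies in its Voronoi cell.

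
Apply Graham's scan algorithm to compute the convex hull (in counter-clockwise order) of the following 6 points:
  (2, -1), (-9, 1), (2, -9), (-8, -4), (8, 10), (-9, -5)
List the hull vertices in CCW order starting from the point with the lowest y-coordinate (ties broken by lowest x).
Hull (CCW) = [(2, -9), (8, 10), (-9, 1), (-9, -5)]

Graham scan procedure:
  1. Find the pivot p₀ = point with lowest y (tie → lowest x): (2, -9).
  2. Sort the remaining points by polar angle around p₀.
  3. Walk through sorted points, maintaining a stack; pop the top while the last three entries make a non-left turn (cross product ≤ 0).
  4. Final stack is the convex hull in CCW order: (2, -9), (8, 10), (-9, 1), (-9, -5).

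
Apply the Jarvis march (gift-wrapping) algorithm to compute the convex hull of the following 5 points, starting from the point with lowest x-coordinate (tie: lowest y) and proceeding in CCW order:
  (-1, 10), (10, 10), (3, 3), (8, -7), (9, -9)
Hull (CCW) = [(-1, 10), (9, -9), (10, 10)]

Jarvis march: at each step, from the current hull vertex p, select the next vertex q as the point such that every other point lies strictly to the left of (or on) the directed line p → q. (Equivalently: for every other point r, the cross product (q − p) × (r − p) ≥ 0.)
Starting point (lowest x, tie lowest y): (-1, 10). Wrap until returning to start. Resulting hull: (-1, 10), (9, -9), (10, 10).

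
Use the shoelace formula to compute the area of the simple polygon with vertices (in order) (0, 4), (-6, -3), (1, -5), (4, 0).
Area = 93/2

Shoelace formula: Area = (1/2) |Σ_i (x_i · y_{i+1} − x_{i+1} · y_i)| (indices mod n). Compute each cross term:
  (0)(-3) − (-6)(4) = 24
  (-6)(-5) − (1)(-3) = 33
  (1)(0) − (4)(-5) = 20
  (4)(4) − (0)(0) = 16
Sum = 93, so (signed) Area = 93/2 = 93/2, |Area| = 93/2.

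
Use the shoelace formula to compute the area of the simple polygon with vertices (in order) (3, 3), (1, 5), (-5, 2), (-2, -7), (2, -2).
Area = 54

Shoelace formula: Area = (1/2) |Σ_i (x_i · y_{i+1} − x_{i+1} · y_i)| (indices mod n). Compute each cross term:
  (3)(5) − (1)(3) = 12
  (1)(2) − (-5)(5) = 27
  (-5)(-7) − (-2)(2) = 39
  (-2)(-2) − (2)(-7) = 18
  (2)(3) − (3)(-2) = 12
Sum = 108, so (signed) Area = 108/2 = 54, |Area| = 54.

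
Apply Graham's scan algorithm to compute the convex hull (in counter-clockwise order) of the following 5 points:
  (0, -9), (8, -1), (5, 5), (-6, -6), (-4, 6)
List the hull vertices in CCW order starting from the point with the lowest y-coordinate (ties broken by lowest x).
Hull (CCW) = [(0, -9), (8, -1), (5, 5), (-4, 6), (-6, -6)]

Graham scan procedure:
  1. Find the pivot p₀ = point with lowest y (tie → lowest x): (0, -9).
  2. Sort the remaining points by polar angle around p₀.
  3. Walk through sorted points, maintaining a stack; pop the top while the last three entries make a non-left turn (cross product ≤ 0).
  4. Final stack is the convex hull in CCW order: (0, -9), (8, -1), (5, 5), (-4, 6), (-6, -6).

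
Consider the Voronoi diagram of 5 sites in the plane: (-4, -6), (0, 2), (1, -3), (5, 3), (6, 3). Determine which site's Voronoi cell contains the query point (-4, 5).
Nearest site = (0, 2)

The Voronoi cell of site s contains exactly those query points closer to s than to any other site. Compute squared distances from q = (-4, 5) to each site:
  (0 − -4)² + (2 − 5)² = 25
  (5 − -4)² + (3 − 5)² = 85
  (1 − -4)² + (-3 − 5)² = 89
  (6 − -4)² + (3 − 5)² = 104
  (-4 − -4)² + (-6 − 5)² = 121
Minimum is attained by (0, 2), so q lies in its Voronoi cell.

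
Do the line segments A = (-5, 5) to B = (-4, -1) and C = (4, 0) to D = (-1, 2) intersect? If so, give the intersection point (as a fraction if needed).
No (intersection of containing lines falls outside at least one segment)

Parametrize and solve: t = 1/4, s = 7/4. At least one of these is outside [0, 1], so the segments do not intersect.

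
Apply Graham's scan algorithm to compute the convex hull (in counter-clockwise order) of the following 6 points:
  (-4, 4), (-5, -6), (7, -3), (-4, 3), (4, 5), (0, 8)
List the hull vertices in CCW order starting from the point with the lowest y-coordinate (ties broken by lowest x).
Hull (CCW) = [(-5, -6), (7, -3), (4, 5), (0, 8), (-4, 4)]

Graham scan procedure:
  1. Find the pivot p₀ = point with lowest y (tie → lowest x): (-5, -6).
  2. Sort the remaining points by polar angle around p₀.
  3. Walk through sorted points, maintaining a stack; pop the top while the last three entries make a non-left turn (cross product ≤ 0).
  4. Final stack is the convex hull in CCW order: (-5, -6), (7, -3), (4, 5), (0, 8), (-4, 4).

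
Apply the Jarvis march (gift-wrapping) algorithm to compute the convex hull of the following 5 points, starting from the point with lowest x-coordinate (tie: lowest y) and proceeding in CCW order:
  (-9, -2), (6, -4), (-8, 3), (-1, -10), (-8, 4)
Hull (CCW) = [(-9, -2), (-1, -10), (6, -4), (-8, 4)]

Jarvis march: at each step, from the current hull vertex p, select the next vertex q as the point such that every other point lies strictly to the left of (or on) the directed line p → q. (Equivalently: for every other point r, the cross product (q − p) × (r − p) ≥ 0.)
Starting point (lowest x, tie lowest y): (-9, -2). Wrap until returning to start. Resulting hull: (-9, -2), (-1, -10), (6, -4), (-8, 4).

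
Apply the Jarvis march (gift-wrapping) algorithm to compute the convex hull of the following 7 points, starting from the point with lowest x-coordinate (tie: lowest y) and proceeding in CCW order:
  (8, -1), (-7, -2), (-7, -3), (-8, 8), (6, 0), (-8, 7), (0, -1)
Hull (CCW) = [(-8, 7), (-7, -3), (8, -1), (-8, 8)]

Jarvis march: at each step, from the current hull vertex p, select the next vertex q as the point such that every other point lies strictly to the left of (or on) the directed line p → q. (Equivalently: for every other point r, the cross product (q − p) × (r − p) ≥ 0.)
Starting point (lowest x, tie lowest y): (-8, 7). Wrap until returning to start. Resulting hull: (-8, 7), (-7, -3), (8, -1), (-8, 8).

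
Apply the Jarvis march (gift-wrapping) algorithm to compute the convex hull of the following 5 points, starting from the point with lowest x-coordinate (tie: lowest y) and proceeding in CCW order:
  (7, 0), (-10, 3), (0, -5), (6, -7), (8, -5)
Hull (CCW) = [(-10, 3), (0, -5), (6, -7), (8, -5), (7, 0)]

Jarvis march: at each step, from the current hull vertex p, select the next vertex q as the point such that every other point lies strictly to the left of (or on) the directed line p → q. (Equivalently: for every other point r, the cross product (q − p) × (r − p) ≥ 0.)
Starting point (lowest x, tie lowest y): (-10, 3). Wrap until returning to start. Resulting hull: (-10, 3), (0, -5), (6, -7), (8, -5), (7, 0).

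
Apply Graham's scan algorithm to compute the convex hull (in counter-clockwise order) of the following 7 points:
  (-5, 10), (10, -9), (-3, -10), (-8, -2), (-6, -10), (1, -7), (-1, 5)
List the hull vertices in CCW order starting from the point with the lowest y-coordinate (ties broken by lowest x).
Hull (CCW) = [(-6, -10), (-3, -10), (10, -9), (-1, 5), (-5, 10), (-8, -2)]

Graham scan procedure:
  1. Find the pivot p₀ = point with lowest y (tie → lowest x): (-6, -10).
  2. Sort the remaining points by polar angle around p₀.
  3. Walk through sorted points, maintaining a stack; pop the top while the last three entries make a non-left turn (cross product ≤ 0).
  4. Final stack is the convex hull in CCW order: (-6, -10), (-3, -10), (10, -9), (-1, 5), (-5, 10), (-8, -2).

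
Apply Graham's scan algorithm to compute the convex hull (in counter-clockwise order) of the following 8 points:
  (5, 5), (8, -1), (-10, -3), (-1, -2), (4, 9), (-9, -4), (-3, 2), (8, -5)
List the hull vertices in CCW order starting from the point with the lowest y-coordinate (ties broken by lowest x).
Hull (CCW) = [(8, -5), (8, -1), (4, 9), (-10, -3), (-9, -4)]

Graham scan procedure:
  1. Find the pivot p₀ = point with lowest y (tie → lowest x): (8, -5).
  2. Sort the remaining points by polar angle around p₀.
  3. Walk through sorted points, maintaining a stack; pop the top while the last three entries make a non-left turn (cross product ≤ 0).
  4. Final stack is the convex hull in CCW order: (8, -5), (8, -1), (4, 9), (-10, -3), (-9, -4).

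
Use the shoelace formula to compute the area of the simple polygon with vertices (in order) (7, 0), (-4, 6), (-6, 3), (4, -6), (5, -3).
Area = 129/2

Shoelace formula: Area = (1/2) |Σ_i (x_i · y_{i+1} − x_{i+1} · y_i)| (indices mod n). Compute each cross term:
  (7)(6) − (-4)(0) = 42
  (-4)(3) − (-6)(6) = 24
  (-6)(-6) − (4)(3) = 24
  (4)(-3) − (5)(-6) = 18
  (5)(0) − (7)(-3) = 21
Sum = 129, so (signed) Area = 129/2 = 129/2, |Area| = 129/2.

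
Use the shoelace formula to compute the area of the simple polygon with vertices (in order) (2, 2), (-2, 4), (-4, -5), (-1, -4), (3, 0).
Area = 67/2

Shoelace formula: Area = (1/2) |Σ_i (x_i · y_{i+1} − x_{i+1} · y_i)| (indices mod n). Compute each cross term:
  (2)(4) − (-2)(2) = 12
  (-2)(-5) − (-4)(4) = 26
  (-4)(-4) − (-1)(-5) = 11
  (-1)(0) − (3)(-4) = 12
  (3)(2) − (2)(0) = 6
Sum = 67, so (signed) Area = 67/2 = 67/2, |Area| = 67/2.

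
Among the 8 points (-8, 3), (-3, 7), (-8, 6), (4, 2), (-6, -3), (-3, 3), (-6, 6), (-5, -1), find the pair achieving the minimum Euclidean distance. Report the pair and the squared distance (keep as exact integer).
Pair = ((-8, 6), (-6, 6)); squared distance = 4

Compute all C(8, 2) = 28 pairwise squared distances (x_i − x_j)² + (y_i − y_j)². The minimum is 4, attained by the pair ((-8, 6), (-6, 6)).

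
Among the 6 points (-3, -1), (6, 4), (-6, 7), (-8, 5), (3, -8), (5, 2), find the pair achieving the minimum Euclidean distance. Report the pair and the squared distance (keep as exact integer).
Pair = ((6, 4), (5, 2)); squared distance = 5

Compute all C(6, 2) = 15 pairwise squared distances (x_i − x_j)² + (y_i − y_j)². The minimum is 5, attained by the pair ((6, 4), (5, 2)).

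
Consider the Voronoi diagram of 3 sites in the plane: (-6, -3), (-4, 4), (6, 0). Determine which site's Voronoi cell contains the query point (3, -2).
Nearest site = (6, 0)

The Voronoi cell of site s contains exactly those query points closer to s than to any other site. Compute squared distances from q = (3, -2) to each site:
  (6 − 3)² + (0 − -2)² = 13
  (-6 − 3)² + (-3 − -2)² = 82
  (-4 − 3)² + (4 − -2)² = 85
Minimum is attained by (6, 0), so q lies in its Voronoi cell.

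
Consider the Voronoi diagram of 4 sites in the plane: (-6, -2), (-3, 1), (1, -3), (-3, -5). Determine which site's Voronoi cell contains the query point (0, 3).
Nearest site = (-3, 1)

The Voronoi cell of site s contains exactly those query points closer to s than to any other site. Compute squared distances from q = (0, 3) to each site:
  (-3 − 0)² + (1 − 3)² = 13
  (1 − 0)² + (-3 − 3)² = 37
  (-6 − 0)² + (-2 − 3)² = 61
  (-3 − 0)² + (-5 − 3)² = 73
Minimum is attained by (-3, 1), so q lies in its Voronoi cell.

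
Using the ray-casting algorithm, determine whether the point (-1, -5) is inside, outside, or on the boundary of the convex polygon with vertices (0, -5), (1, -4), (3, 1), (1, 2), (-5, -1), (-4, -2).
The point (-1, -5) lies strictly outside the polygon

Cast a horizontal ray to the right from the query point and count how many polygon edges it crosses (each edge strictly once or zero times, handled with the usual half-open convention). 
Parity of crossings → even ⇒ outside.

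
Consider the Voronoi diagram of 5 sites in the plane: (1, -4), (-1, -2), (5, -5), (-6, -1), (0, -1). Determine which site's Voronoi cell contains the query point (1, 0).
Nearest site = (0, -1)

The Voronoi cell of site s contains exactly those query points closer to s than to any other site. Compute squared distances from q = (1, 0) to each site:
  (0 − 1)² + (-1 − 0)² = 2
  (-1 − 1)² + (-2 − 0)² = 8
  (1 − 1)² + (-4 − 0)² = 16
  (5 − 1)² + (-5 − 0)² = 41
  (-6 − 1)² + (-1 − 0)² = 50
Minimum is attained by (0, -1), so q lies in its Voronoi cell.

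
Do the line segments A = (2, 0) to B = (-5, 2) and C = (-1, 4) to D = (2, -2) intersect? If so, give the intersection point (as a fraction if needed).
Yes; intersection at (5/6, 1/3) (t = 1/6 on AB, s = 11/18 on CD)

Parametrize AB as A + t(B − A) = (2 + -7 t, 0 + 2 t) and CD as C + s(D − C) = (-1 + 3 s, 4 + -6 s). Solve the linear system for (t, s). Determinant = -36 ≠ 0, so a unique intersection of the containing lines exists. Solution: t = 1/6, s = 11/18 — both in [0, 1], so the segments cross. Intersection point: (5/6, 1/3).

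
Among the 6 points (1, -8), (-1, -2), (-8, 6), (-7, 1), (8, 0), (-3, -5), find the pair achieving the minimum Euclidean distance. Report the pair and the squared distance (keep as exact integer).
Pair = ((-1, -2), (-3, -5)); squared distance = 13

Compute all C(6, 2) = 15 pairwise squared distances (x_i − x_j)² + (y_i − y_j)². The minimum is 13, attained by the pair ((-1, -2), (-3, -5)).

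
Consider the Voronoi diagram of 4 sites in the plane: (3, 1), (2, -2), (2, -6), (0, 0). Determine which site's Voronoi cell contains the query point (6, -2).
Nearest site = (2, -2)

The Voronoi cell of site s contains exactly those query points closer to s than to any other site. Compute squared distances from q = (6, -2) to each site:
  (2 − 6)² + (-2 − -2)² = 16
  (3 − 6)² + (1 − -2)² = 18
  (2 − 6)² + (-6 − -2)² = 32
  (0 − 6)² + (0 − -2)² = 40
Minimum is attained by (2, -2), so q lies in its Voronoi cell.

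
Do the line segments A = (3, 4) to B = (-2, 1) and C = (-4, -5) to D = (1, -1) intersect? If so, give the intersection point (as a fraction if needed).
No (intersection of containing lines falls outside at least one segment)

Parametrize and solve: t = -17/5, s = 24/5. At least one of these is outside [0, 1], so the segments do not intersect.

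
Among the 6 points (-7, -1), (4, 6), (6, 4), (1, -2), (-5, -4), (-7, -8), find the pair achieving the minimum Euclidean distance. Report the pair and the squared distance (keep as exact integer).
Pair = ((4, 6), (6, 4)); squared distance = 8

Compute all C(6, 2) = 15 pairwise squared distances (x_i − x_j)² + (y_i − y_j)². The minimum is 8, attained by the pair ((4, 6), (6, 4)).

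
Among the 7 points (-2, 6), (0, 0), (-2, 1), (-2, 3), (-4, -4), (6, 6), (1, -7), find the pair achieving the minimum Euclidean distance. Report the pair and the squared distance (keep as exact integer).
Pair = ((-2, 1), (-2, 3)); squared distance = 4

Compute all C(7, 2) = 21 pairwise squared distances (x_i − x_j)² + (y_i − y_j)². The minimum is 4, attained by the pair ((-2, 1), (-2, 3)).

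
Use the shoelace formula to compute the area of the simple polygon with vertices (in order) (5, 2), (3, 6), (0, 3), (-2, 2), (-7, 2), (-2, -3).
Area = 85/2

Shoelace formula: Area = (1/2) |Σ_i (x_i · y_{i+1} − x_{i+1} · y_i)| (indices mod n). Compute each cross term:
  (5)(6) − (3)(2) = 24
  (3)(3) − (0)(6) = 9
  (0)(2) − (-2)(3) = 6
  (-2)(2) − (-7)(2) = 10
  (-7)(-3) − (-2)(2) = 25
  (-2)(2) − (5)(-3) = 11
Sum = 85, so (signed) Area = 85/2 = 85/2, |Area| = 85/2.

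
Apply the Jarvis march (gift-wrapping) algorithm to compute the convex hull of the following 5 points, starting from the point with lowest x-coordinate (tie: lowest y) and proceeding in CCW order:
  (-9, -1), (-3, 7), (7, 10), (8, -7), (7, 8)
Hull (CCW) = [(-9, -1), (8, -7), (7, 10), (-3, 7)]

Jarvis march: at each step, from the current hull vertex p, select the next vertex q as the point such that every other point lies strictly to the left of (or on) the directed line p → q. (Equivalently: for every other point r, the cross product (q − p) × (r − p) ≥ 0.)
Starting point (lowest x, tie lowest y): (-9, -1). Wrap until returning to start. Resulting hull: (-9, -1), (8, -7), (7, 10), (-3, 7).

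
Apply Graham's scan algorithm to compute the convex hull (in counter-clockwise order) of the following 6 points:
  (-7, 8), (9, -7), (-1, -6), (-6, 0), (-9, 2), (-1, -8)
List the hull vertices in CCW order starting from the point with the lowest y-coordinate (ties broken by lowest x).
Hull (CCW) = [(-1, -8), (9, -7), (-7, 8), (-9, 2)]

Graham scan procedure:
  1. Find the pivot p₀ = point with lowest y (tie → lowest x): (-1, -8).
  2. Sort the remaining points by polar angle around p₀.
  3. Walk through sorted points, maintaining a stack; pop the top while the last three entries make a non-left turn (cross product ≤ 0).
  4. Final stack is the convex hull in CCW order: (-1, -8), (9, -7), (-7, 8), (-9, 2).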